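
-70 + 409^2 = 167211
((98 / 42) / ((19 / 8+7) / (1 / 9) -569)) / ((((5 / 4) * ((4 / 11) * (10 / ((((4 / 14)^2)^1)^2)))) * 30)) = -352 / 1496037375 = -0.00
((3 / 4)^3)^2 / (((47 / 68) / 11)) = 136323 / 48128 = 2.83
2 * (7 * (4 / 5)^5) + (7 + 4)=48711 / 3125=15.59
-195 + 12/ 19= -3693/ 19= -194.37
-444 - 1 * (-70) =-374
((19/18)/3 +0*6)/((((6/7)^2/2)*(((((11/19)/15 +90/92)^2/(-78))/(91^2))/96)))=-30623771423627200/533146683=-57439673.55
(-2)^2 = 4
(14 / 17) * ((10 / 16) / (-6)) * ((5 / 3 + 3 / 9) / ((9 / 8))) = -70 / 459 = -0.15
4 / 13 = 0.31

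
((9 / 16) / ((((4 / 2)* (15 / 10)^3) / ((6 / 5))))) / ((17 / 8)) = 4 / 85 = 0.05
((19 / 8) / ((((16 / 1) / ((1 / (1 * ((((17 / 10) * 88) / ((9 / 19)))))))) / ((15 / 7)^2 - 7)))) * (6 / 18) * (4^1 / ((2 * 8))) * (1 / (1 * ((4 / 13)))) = -11505 / 37531648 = -0.00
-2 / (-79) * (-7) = -14 / 79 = -0.18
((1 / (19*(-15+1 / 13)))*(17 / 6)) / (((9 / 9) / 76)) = -221 / 291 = -0.76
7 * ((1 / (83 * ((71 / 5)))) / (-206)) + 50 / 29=1.72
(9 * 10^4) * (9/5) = 162000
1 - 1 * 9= -8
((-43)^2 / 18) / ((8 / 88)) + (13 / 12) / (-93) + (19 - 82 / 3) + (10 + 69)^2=2738887 / 372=7362.60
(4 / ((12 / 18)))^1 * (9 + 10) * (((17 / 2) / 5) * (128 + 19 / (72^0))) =142443 / 5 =28488.60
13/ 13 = 1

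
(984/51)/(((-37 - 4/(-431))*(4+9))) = -141368/3523403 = -0.04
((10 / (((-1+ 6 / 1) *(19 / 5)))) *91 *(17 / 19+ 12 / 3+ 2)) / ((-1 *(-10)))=33.02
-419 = -419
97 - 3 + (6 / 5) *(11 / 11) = 476 / 5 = 95.20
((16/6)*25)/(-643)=-200/1929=-0.10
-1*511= -511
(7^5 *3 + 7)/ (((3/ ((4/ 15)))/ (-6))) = -26894.93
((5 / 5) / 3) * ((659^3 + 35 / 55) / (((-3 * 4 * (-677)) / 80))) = 62962059520 / 67023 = 939409.75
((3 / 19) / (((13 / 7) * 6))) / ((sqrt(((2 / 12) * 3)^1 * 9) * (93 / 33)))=77 * sqrt(2) / 45942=0.00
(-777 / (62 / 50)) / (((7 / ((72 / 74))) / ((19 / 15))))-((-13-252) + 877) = -22392 / 31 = -722.32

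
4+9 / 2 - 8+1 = 3 / 2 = 1.50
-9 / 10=-0.90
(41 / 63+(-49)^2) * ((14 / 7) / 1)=302608 / 63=4803.30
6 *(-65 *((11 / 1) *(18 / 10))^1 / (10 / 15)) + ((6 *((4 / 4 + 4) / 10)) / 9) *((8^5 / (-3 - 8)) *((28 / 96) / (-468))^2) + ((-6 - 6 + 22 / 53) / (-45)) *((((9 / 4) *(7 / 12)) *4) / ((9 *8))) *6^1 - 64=-100386178949467 / 8619141960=-11646.89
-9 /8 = -1.12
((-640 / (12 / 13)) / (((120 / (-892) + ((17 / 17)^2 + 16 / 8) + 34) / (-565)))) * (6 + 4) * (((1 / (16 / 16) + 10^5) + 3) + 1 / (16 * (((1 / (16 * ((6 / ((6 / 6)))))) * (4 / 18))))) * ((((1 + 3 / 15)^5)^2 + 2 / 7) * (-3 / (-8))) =116078946101508983632 / 4495859375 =25819078494.09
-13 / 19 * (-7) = 91 / 19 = 4.79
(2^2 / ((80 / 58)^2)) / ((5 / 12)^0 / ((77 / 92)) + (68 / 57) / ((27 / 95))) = 5245317 / 13452800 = 0.39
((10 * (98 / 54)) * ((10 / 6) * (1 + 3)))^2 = 96040000 / 6561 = 14638.01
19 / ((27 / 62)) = 1178 / 27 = 43.63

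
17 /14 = 1.21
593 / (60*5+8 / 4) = 1.96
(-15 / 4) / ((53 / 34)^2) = -4335 / 2809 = -1.54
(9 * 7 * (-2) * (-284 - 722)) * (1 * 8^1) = 1014048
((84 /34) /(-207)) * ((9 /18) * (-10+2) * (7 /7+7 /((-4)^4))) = 1841 /37536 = 0.05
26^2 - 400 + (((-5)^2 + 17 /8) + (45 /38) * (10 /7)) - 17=306237 /1064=287.82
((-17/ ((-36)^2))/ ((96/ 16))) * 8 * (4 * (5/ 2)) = -0.17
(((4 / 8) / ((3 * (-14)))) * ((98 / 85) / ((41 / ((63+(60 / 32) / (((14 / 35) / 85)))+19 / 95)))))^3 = -17276959783874413 / 4680929060352000000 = -0.00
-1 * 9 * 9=-81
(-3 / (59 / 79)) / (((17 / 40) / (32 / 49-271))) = 2555.22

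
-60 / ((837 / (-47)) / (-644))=-605360 / 279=-2169.75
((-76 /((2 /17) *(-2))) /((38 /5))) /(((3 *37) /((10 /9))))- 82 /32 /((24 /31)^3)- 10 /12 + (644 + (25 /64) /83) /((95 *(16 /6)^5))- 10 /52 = -1304023251754087 /214753597194240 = -6.07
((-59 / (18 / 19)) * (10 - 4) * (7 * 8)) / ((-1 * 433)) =62776 / 1299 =48.33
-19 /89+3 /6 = 51 /178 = 0.29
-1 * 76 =-76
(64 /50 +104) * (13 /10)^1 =17108 /125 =136.86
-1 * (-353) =353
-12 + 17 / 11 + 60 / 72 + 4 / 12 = -613 / 66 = -9.29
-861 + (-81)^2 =5700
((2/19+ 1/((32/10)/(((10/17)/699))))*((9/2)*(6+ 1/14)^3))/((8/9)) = 26558485875/222129152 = 119.56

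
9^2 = 81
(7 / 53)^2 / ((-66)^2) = 49 / 12236004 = 0.00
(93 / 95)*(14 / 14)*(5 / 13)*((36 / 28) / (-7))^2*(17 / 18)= 0.01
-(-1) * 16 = 16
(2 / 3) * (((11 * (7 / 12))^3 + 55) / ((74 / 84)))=3861011 / 15984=241.55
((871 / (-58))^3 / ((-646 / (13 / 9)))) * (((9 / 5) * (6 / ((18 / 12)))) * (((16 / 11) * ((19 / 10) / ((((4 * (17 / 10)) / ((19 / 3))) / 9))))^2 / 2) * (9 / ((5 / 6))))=57269696965894764 / 362465049925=158000.60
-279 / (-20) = 279 / 20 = 13.95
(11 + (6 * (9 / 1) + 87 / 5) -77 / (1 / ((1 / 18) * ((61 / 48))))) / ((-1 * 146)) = -332483 / 630720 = -0.53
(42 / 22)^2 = 441 / 121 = 3.64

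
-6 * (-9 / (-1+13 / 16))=-288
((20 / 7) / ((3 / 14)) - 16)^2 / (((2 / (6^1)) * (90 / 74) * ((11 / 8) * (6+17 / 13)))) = 246272 / 141075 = 1.75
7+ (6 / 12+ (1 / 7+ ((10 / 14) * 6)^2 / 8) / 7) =2692 / 343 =7.85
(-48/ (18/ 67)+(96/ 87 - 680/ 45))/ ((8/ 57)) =-119434/ 87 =-1372.80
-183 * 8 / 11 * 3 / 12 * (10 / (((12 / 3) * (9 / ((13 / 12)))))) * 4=-40.05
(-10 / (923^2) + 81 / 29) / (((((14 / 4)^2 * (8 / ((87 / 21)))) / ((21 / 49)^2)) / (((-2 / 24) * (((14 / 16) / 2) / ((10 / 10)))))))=-207017877 / 261821635712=-0.00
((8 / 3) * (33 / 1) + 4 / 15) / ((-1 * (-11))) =1324 / 165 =8.02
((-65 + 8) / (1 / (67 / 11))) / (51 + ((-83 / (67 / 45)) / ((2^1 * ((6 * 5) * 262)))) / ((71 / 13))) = -334017512 / 49065577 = -6.81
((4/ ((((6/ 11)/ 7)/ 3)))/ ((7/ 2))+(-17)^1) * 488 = 13176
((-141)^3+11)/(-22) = 1401605/11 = 127418.64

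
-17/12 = -1.42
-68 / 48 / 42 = -17 / 504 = -0.03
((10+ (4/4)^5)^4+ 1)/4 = 7321/2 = 3660.50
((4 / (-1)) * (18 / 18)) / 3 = -4 / 3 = -1.33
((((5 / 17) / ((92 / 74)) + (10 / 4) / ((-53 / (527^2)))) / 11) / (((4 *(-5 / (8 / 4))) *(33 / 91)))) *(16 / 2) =19763394196 / 7522449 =2627.26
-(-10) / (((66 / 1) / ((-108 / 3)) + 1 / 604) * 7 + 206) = 18120 / 350039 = 0.05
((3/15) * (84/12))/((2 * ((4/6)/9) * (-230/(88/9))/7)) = -1617/575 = -2.81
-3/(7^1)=-3/7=-0.43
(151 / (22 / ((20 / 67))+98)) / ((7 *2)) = 755 / 12019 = 0.06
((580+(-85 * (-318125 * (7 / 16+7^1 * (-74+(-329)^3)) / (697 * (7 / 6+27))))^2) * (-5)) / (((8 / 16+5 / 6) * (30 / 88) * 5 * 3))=-796918731012707370568209482636599 / 9218119872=-86451330865564531744050.80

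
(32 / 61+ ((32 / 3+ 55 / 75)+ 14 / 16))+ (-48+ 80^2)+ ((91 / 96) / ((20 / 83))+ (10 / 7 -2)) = 5220873947 / 819840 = 6368.16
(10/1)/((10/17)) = 17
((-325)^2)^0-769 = -768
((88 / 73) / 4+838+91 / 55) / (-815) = -3372423 / 3272225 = -1.03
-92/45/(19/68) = -6256/855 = -7.32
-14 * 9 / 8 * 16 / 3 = -84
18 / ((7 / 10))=180 / 7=25.71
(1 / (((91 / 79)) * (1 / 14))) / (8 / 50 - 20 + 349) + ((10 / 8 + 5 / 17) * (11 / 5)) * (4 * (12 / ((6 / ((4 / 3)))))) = 65964982 / 1818609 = 36.27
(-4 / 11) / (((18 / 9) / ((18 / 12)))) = -3 / 11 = -0.27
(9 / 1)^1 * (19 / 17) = 171 / 17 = 10.06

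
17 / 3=5.67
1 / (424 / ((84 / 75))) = 7 / 2650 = 0.00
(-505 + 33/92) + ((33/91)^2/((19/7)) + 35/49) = -1041962431/2067884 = -503.88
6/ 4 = 3/ 2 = 1.50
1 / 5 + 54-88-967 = -5004 / 5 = -1000.80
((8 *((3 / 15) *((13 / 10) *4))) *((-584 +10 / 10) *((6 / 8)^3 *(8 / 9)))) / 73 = -45474 / 1825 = -24.92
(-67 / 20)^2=4489 / 400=11.22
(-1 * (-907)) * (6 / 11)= 5442 / 11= 494.73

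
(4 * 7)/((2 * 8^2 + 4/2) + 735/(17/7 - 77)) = 4872/20905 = 0.23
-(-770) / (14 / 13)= 715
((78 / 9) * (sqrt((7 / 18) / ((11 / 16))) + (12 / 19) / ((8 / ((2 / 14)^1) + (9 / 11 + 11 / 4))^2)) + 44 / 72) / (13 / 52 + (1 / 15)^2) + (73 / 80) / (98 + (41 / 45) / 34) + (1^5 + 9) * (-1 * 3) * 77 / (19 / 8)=-34795020810006782681 / 35863226338385368 + 5200 * sqrt(154) / 2519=-944.60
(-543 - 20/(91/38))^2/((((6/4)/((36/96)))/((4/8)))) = 2517329929/66248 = 37998.58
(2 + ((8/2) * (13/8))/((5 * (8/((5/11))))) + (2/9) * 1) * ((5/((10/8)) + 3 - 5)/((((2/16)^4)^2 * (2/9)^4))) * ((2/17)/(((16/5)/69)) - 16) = -79538814369792/187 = -425341253314.40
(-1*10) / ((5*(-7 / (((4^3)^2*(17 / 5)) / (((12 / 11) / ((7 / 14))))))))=191488 / 105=1823.70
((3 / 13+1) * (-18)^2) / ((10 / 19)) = 49248 / 65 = 757.66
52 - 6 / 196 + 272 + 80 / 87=2770003 / 8526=324.89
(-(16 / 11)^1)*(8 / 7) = -128 / 77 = -1.66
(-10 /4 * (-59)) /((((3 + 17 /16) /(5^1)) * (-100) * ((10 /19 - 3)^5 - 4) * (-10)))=-146089841 /77756055975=-0.00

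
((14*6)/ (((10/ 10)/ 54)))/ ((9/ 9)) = 4536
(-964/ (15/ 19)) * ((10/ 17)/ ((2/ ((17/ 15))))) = -18316/ 45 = -407.02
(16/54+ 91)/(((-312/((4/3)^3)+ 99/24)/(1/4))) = -29/162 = -0.18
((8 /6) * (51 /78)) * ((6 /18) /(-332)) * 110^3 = -11313500 /9711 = -1165.02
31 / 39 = 0.79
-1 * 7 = -7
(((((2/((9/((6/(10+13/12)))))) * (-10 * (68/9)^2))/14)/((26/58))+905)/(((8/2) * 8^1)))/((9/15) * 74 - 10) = 4382413675/5395807872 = 0.81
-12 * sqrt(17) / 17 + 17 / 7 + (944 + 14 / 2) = 6674 / 7 - 12 * sqrt(17) / 17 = 950.52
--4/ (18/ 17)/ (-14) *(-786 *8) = 35632/ 21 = 1696.76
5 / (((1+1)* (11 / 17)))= 3.86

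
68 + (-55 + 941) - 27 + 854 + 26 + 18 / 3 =1813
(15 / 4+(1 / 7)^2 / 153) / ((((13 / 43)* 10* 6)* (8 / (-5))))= -4835737 / 37425024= -0.13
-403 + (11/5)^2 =-9954/25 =-398.16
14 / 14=1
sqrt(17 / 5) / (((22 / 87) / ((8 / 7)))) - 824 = -824+ 348 * sqrt(85) / 385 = -815.67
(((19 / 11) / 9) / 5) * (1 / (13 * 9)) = 19 / 57915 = 0.00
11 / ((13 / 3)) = 33 / 13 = 2.54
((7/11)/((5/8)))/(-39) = -56/2145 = -0.03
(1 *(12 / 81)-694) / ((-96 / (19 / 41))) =177973 / 53136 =3.35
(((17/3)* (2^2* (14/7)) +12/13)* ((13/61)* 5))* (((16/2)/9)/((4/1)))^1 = 18040/1647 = 10.95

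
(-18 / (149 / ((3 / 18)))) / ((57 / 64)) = -64 / 2831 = -0.02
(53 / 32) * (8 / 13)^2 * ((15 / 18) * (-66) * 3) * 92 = -9521.18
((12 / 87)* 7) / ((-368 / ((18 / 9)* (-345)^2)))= -36225 / 58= -624.57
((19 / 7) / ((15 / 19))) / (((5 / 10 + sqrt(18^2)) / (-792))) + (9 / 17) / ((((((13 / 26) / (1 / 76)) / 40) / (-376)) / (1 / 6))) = -76173984 / 418285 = -182.11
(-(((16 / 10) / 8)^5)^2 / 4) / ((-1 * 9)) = 1 / 351562500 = 0.00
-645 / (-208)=3.10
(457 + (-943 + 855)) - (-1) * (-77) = 292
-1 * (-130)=130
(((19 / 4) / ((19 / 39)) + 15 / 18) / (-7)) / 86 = -127 / 7224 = -0.02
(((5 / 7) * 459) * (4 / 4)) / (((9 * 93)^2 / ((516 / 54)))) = 7310 / 1634661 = 0.00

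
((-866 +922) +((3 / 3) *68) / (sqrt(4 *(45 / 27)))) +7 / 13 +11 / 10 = 34 *sqrt(15) / 5 +7493 / 130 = 83.97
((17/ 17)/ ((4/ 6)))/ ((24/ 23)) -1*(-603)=9671/ 16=604.44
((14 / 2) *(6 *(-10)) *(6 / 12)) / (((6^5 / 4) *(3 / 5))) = -175 / 972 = -0.18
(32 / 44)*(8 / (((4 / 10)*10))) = 16 / 11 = 1.45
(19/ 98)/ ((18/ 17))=323/ 1764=0.18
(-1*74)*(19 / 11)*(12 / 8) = -2109 / 11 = -191.73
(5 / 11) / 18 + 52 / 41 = 10501 / 8118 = 1.29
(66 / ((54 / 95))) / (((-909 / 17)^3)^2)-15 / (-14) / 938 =76158600836409848395 / 66674026424061275493708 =0.00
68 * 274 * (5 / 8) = 11645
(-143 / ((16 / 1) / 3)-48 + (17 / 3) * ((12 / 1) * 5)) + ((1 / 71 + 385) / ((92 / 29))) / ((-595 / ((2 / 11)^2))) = 29342802353 / 110652080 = 265.18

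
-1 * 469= -469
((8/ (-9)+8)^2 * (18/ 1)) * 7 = 57344/ 9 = 6371.56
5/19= 0.26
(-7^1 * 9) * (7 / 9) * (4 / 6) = -98 / 3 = -32.67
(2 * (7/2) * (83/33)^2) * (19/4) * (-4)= -916237/1089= -841.36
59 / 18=3.28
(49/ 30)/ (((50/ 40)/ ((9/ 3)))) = 98/ 25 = 3.92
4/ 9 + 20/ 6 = 34/ 9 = 3.78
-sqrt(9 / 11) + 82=82 - 3 * sqrt(11) / 11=81.10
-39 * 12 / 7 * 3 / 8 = -351 / 14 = -25.07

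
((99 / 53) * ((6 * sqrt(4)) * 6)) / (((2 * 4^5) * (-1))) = -891 / 13568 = -0.07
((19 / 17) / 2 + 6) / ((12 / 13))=2899 / 408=7.11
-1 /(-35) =0.03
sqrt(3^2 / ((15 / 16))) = 4 *sqrt(15) / 5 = 3.10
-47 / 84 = -0.56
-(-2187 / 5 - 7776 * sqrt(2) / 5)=2187 / 5+7776 * sqrt(2) / 5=2636.78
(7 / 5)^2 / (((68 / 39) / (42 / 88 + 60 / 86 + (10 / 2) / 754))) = 123891747 / 93275600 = 1.33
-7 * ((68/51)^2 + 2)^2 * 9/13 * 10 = -80920/117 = -691.62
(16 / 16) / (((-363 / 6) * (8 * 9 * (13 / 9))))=-1 / 6292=-0.00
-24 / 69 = -8 / 23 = -0.35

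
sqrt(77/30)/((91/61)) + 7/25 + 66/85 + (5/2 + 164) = 61 * sqrt(2310)/2730 + 142423/850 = 168.63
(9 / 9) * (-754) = -754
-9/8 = -1.12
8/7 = 1.14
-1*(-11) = 11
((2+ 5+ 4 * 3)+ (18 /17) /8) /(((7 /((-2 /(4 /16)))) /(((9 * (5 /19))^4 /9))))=-1185536250 /15508199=-76.45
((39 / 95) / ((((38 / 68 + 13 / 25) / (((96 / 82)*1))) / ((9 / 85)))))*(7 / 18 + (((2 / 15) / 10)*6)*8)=866736 / 17858575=0.05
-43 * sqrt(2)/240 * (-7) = 301 * sqrt(2)/240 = 1.77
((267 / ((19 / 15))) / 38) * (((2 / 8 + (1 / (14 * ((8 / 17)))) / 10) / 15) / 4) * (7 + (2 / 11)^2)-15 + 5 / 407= -19503826217 / 1316465920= -14.82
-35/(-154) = 5/22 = 0.23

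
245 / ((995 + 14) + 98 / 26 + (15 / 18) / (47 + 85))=0.24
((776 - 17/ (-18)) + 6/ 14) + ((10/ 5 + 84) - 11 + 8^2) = 916.37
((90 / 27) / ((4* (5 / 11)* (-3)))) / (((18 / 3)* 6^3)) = -0.00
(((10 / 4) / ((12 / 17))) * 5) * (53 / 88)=22525 / 2112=10.67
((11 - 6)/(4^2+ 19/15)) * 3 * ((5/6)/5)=0.14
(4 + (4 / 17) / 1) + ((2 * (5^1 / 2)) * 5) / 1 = 497 / 17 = 29.24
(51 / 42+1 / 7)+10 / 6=127 / 42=3.02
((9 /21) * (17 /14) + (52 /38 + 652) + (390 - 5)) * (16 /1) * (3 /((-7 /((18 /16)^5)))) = -342675105417 /26693632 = -12837.34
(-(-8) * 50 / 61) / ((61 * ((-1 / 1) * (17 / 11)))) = -4400 / 63257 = -0.07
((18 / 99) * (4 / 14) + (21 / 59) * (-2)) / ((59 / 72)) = -215856 / 268037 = -0.81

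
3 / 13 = 0.23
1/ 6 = 0.17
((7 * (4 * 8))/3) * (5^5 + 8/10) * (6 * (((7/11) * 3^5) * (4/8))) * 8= 47640192768/55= 866185323.05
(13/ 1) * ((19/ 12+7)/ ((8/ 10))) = 6695/ 48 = 139.48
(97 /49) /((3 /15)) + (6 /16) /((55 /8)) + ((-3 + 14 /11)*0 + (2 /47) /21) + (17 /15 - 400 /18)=-11.13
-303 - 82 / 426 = -64580 / 213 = -303.19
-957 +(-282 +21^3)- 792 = 7230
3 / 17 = 0.18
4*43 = 172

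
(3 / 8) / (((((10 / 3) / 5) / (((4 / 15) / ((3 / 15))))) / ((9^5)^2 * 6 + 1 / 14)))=878669669055 / 56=15690529804.55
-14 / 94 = -7 / 47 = -0.15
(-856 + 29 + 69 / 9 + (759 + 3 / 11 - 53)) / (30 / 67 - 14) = 249977 / 29964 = 8.34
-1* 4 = -4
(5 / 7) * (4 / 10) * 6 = 12 / 7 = 1.71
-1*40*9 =-360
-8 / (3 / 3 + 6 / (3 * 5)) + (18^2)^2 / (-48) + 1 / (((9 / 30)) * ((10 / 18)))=-15307 / 7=-2186.71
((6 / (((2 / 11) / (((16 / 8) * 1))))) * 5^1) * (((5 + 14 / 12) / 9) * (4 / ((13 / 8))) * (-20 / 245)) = -260480 / 5733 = -45.44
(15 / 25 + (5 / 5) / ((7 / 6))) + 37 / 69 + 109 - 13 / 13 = 109.99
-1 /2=-0.50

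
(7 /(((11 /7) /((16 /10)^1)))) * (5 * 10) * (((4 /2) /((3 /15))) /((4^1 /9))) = 8018.18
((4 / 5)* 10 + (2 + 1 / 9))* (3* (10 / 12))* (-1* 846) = -21385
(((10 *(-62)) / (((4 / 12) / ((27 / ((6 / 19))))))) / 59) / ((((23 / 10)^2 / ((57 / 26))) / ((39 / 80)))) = -67985325 / 124844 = -544.56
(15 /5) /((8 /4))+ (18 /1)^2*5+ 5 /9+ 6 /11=321275 /198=1622.60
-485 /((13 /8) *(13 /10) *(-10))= 3880 /169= 22.96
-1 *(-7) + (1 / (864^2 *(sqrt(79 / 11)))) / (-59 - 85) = 7 - sqrt(869) / 8492138496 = 7.00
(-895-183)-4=-1082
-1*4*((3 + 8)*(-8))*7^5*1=5916064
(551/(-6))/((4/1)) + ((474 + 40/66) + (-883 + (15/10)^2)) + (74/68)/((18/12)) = -428.38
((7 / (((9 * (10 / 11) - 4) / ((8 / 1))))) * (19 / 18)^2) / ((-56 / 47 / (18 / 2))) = -186637 / 1656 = -112.70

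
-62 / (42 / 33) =-341 / 7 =-48.71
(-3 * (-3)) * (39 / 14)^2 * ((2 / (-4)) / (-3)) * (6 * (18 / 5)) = 123201 / 490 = 251.43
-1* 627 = -627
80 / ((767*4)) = 20 / 767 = 0.03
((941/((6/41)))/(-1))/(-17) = 38581/102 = 378.25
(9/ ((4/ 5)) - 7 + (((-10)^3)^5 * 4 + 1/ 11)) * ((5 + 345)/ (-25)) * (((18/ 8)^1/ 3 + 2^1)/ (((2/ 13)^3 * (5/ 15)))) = 8120111999999991187833/ 64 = 126876749999999862309.89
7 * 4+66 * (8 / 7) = 724 / 7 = 103.43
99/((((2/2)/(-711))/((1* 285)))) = -20060865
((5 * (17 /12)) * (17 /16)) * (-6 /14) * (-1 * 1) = 1445 /448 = 3.23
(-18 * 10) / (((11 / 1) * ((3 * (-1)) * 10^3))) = 0.01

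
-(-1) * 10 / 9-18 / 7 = -92 / 63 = -1.46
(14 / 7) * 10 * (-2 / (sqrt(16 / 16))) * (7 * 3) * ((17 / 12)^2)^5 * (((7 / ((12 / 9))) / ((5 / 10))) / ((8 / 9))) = -493918505610005 / 1528823808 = -323070.91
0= 0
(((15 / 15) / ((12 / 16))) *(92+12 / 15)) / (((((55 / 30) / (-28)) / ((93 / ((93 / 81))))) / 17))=-143119872 / 55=-2602179.49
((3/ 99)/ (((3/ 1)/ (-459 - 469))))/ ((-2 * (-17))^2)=-232/ 28611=-0.01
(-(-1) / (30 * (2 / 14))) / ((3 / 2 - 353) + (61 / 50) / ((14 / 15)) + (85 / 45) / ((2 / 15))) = -98 / 141131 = -0.00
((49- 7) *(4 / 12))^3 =2744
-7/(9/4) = -28/9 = -3.11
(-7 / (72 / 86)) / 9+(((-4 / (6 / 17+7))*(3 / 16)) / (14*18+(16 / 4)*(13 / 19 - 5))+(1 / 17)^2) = -48338420821 / 52202070000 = -0.93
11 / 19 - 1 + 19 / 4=329 / 76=4.33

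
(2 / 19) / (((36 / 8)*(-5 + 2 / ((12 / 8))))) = -4 / 627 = -0.01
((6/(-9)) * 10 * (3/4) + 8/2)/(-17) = 1/17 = 0.06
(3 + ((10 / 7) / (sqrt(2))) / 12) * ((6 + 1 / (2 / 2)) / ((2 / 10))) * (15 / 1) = 125 * sqrt(2) / 4 + 1575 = 1619.19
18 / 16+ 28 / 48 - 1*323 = -7711 / 24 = -321.29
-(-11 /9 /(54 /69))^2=-64009 /26244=-2.44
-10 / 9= -1.11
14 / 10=1.40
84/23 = 3.65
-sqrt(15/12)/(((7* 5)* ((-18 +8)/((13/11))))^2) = -169* sqrt(5)/29645000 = -0.00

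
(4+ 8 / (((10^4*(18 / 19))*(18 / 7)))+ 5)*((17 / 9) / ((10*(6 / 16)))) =61967261 / 13668750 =4.53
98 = 98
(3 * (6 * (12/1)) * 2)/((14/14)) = 432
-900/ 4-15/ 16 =-3615/ 16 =-225.94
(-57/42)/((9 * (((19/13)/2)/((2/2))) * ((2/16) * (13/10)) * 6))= -0.21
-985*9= -8865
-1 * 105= -105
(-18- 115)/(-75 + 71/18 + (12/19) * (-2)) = 45486/24733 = 1.84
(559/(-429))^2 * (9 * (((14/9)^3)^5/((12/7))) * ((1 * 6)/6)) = 503379465201190903808/74738480950357587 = 6735.21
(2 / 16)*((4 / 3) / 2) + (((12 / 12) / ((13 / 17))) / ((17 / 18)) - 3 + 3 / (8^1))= -1.16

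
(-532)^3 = -150568768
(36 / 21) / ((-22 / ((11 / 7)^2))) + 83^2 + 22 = 2370407 / 343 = 6910.81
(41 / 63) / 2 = 41 / 126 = 0.33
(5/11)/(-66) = -5/726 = -0.01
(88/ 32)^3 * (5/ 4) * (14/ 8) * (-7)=-326095/ 1024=-318.45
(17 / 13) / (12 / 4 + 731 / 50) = 850 / 11453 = 0.07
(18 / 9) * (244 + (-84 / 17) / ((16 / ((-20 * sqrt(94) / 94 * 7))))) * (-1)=-488 -735 * sqrt(94) / 799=-496.92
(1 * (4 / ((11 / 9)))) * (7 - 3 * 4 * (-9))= 4140 / 11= 376.36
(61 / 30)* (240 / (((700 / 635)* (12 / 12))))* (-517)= -228868.51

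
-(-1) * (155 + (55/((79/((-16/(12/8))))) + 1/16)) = 559837/3792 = 147.64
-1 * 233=-233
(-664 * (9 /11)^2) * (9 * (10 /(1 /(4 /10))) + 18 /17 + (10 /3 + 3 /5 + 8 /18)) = -18418.40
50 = 50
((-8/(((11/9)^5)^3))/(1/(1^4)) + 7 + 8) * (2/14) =8715941926353939/4177248169415651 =2.09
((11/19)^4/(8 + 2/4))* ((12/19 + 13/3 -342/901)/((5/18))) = 41373533388/189632041915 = 0.22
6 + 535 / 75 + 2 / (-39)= 2551 / 195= 13.08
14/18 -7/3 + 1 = -5/9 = -0.56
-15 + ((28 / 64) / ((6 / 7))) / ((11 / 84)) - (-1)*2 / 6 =-10.77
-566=-566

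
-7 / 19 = -0.37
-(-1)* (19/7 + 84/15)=291/35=8.31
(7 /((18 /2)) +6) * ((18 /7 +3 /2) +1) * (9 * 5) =21655 /14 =1546.79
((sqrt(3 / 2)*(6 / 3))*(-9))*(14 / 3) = -42*sqrt(6) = -102.88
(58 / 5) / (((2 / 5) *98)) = 29 / 98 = 0.30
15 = 15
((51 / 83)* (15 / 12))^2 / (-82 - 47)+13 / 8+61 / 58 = 367285359 / 137449328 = 2.67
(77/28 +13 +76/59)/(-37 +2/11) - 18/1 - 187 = -19638131/95580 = -205.46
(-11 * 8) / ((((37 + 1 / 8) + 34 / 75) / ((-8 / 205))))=84480 / 924427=0.09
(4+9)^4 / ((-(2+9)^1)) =-28561 / 11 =-2596.45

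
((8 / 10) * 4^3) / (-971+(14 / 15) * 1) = -768 / 14551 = -0.05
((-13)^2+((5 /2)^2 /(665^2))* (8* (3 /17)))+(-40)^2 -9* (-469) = 1801270876 /300713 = 5990.00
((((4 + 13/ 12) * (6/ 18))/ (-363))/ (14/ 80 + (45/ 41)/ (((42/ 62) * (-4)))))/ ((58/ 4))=350140/ 250216263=0.00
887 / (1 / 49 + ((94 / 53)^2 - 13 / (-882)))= 2197576206 / 7880431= 278.86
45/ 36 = 5/ 4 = 1.25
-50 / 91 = -0.55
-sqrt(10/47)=-sqrt(470)/47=-0.46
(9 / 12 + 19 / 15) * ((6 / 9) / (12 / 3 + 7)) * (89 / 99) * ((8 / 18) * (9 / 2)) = 89 / 405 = 0.22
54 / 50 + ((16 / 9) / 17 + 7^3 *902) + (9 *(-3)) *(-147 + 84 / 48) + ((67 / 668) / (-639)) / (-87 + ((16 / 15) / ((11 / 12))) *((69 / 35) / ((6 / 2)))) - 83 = 2358196061722962401 / 7528738209075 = 313225.93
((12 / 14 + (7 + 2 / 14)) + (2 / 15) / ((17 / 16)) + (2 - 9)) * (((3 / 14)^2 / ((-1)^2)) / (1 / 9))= 1107 / 2380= 0.47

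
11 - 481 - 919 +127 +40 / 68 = -21444 / 17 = -1261.41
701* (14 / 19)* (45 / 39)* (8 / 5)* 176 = 41454336 / 247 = 167831.32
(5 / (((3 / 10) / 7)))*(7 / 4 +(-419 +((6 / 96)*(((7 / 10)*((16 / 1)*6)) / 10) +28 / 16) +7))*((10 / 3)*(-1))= 1428280 / 9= 158697.78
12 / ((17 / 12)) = 144 / 17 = 8.47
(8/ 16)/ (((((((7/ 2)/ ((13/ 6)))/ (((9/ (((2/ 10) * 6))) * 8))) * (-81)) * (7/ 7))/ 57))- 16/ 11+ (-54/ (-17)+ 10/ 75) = -1981598/ 176715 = -11.21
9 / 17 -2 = -25 / 17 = -1.47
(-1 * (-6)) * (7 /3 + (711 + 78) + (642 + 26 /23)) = 197956 /23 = 8606.78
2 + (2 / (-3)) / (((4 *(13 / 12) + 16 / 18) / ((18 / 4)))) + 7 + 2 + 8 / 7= 3806 / 329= 11.57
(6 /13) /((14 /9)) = 27 /91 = 0.30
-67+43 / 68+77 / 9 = -57.81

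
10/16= 5/8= 0.62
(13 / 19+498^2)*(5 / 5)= 4712089 / 19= 248004.68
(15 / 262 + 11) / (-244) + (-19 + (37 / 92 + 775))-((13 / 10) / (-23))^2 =639457540067 / 845447800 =756.35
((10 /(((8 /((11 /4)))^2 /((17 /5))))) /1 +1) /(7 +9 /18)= 2569 /3840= 0.67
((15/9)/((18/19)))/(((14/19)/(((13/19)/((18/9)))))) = 1235/1512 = 0.82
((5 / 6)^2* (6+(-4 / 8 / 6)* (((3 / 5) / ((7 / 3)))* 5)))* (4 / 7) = 1375 / 588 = 2.34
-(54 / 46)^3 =-19683 / 12167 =-1.62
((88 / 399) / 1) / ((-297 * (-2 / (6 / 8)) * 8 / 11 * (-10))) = -11 / 287280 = -0.00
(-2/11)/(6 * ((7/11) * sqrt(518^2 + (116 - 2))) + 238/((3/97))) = -54417/2150958901 + 27 * sqrt(268438)/2150958901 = -0.00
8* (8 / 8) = 8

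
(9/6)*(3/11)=9/22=0.41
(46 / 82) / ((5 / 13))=299 / 205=1.46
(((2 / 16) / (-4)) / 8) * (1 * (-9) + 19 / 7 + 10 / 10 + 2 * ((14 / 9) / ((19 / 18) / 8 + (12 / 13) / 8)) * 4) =-0.18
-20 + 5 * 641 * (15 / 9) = 15965 / 3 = 5321.67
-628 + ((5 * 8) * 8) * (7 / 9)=-3412 / 9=-379.11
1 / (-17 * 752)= -1 / 12784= -0.00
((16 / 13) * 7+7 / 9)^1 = 1099 / 117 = 9.39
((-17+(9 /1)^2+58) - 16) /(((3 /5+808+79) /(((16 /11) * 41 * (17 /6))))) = 20.18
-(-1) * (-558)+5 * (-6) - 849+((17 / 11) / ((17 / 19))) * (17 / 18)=-284203 / 198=-1435.37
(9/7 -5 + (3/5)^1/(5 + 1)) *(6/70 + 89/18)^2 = -2540767933/27783000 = -91.45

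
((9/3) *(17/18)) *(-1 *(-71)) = 1207/6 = 201.17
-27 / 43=-0.63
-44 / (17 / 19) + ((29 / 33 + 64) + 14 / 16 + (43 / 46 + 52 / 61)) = 115635457 / 6296664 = 18.36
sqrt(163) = 12.77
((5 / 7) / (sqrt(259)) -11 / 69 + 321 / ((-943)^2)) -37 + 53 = 5 * sqrt(259) / 1813 + 42259622 / 2667747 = 15.89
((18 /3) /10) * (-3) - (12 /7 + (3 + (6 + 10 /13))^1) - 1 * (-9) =-1949 /455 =-4.28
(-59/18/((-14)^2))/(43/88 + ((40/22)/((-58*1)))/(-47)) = -884587/25881849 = -0.03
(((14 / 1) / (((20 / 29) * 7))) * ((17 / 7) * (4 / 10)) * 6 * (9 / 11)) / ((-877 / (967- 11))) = -25450632 / 1688225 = -15.08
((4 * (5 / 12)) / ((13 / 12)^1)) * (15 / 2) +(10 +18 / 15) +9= 2063 / 65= 31.74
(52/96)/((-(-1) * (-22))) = -13/528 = -0.02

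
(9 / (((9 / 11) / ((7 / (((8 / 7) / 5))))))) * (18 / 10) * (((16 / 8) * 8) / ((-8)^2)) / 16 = 4851 / 512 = 9.47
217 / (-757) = -217 / 757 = -0.29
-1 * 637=-637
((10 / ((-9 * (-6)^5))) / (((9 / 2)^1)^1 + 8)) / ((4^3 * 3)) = 1 / 16796160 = 0.00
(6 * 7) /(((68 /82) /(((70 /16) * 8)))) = 30135 /17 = 1772.65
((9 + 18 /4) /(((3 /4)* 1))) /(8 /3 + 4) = 27 /10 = 2.70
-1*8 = -8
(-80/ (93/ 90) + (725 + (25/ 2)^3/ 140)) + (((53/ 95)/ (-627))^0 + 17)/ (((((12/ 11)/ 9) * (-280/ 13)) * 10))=14340273/ 21700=660.84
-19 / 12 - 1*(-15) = 161 / 12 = 13.42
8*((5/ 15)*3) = 8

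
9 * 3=27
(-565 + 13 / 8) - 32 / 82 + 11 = -181307 / 328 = -552.77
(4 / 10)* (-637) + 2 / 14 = -8913 / 35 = -254.66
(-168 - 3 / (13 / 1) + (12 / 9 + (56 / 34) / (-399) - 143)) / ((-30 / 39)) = 390383 / 969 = 402.87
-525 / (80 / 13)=-1365 / 16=-85.31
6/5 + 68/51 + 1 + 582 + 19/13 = 114464/195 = 586.99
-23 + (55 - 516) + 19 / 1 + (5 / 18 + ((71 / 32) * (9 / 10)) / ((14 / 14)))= -1332649 / 2880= -462.73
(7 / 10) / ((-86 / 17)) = -119 / 860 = -0.14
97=97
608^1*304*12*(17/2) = 18852864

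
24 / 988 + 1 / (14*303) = 25699 / 1047774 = 0.02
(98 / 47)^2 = 9604 / 2209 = 4.35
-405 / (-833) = 405 / 833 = 0.49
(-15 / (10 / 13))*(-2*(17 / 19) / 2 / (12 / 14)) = 1547 / 76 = 20.36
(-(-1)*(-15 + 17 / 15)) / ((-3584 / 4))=13 / 840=0.02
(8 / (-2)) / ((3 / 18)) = -24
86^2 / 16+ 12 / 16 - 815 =-352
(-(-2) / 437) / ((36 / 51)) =17 / 2622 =0.01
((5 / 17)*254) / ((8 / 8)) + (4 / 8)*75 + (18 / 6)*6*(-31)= -15157 / 34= -445.79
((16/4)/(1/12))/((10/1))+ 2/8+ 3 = 161/20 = 8.05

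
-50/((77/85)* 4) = -2125/154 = -13.80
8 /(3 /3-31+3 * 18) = 1 /3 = 0.33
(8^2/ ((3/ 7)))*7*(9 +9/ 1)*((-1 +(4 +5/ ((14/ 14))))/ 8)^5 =18816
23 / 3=7.67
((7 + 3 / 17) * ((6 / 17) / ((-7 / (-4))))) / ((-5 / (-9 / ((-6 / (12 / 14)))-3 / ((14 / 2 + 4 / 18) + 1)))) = -0.27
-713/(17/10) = -7130/17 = -419.41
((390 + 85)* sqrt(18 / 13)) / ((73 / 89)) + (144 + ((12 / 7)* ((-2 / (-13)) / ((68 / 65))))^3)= 242689896 / 1685159 + 126825* sqrt(26) / 949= 825.45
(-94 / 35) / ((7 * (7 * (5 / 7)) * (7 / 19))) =-1786 / 8575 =-0.21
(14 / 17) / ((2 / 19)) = 133 / 17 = 7.82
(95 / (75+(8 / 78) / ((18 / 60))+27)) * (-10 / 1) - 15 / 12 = -252235 / 23948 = -10.53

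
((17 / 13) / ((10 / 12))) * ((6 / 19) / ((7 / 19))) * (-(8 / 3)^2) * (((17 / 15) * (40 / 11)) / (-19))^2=-80494592 / 178873695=-0.45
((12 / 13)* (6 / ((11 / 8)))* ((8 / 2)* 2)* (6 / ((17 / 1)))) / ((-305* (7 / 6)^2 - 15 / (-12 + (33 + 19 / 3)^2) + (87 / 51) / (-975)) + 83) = -7813324800 / 228187530817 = -0.03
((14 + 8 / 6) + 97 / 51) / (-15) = -293 / 255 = -1.15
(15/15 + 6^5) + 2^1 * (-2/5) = 38881/5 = 7776.20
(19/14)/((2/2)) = 19/14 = 1.36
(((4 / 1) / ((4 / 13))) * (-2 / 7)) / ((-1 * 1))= 26 / 7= 3.71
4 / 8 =1 / 2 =0.50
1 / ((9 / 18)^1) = 2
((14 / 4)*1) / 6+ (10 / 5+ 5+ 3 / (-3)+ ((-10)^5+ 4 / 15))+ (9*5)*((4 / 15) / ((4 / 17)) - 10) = -2007843 / 20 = -100392.15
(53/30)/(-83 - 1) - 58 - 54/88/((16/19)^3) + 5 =-3068369459/56770560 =-54.05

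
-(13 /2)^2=-169 /4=-42.25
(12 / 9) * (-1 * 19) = -25.33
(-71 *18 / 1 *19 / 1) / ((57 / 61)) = -25986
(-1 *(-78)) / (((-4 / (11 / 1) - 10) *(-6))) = 143 / 114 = 1.25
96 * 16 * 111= 170496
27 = 27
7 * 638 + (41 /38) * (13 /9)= 1527905 /342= 4467.56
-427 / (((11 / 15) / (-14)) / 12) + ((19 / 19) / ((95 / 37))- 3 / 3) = 102223162 / 1045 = 97821.21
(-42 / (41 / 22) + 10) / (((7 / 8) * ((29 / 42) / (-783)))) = 666144 / 41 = 16247.41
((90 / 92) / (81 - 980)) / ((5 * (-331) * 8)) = 9 / 109505392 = 0.00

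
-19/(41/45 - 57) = 855/2524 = 0.34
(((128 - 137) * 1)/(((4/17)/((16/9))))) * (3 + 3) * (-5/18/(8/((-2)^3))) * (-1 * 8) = 2720/3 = 906.67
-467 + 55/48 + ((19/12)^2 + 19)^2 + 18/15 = -2.11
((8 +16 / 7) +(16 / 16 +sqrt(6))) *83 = 83 *sqrt(6) +6557 / 7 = 1140.02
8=8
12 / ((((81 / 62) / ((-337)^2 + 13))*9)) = 28168336 / 243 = 115919.08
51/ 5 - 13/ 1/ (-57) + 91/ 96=34583/ 3040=11.38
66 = 66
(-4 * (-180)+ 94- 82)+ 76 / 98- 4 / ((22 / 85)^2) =3990601 / 5929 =673.06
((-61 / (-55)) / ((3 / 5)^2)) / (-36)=-305 / 3564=-0.09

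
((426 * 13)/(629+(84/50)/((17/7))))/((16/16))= 8.79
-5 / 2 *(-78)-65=130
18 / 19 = 0.95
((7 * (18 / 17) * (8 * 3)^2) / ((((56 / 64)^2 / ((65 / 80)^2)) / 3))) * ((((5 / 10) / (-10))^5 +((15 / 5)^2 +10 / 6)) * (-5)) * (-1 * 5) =200250508419 / 68000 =2944860.42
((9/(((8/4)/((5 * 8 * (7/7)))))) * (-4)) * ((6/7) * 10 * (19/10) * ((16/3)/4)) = -109440/7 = -15634.29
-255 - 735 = -990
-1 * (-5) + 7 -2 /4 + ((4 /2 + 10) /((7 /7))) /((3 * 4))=25 /2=12.50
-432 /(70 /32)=-6912 /35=-197.49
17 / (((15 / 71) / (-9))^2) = 771273 / 25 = 30850.92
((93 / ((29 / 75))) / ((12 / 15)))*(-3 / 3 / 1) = -34875 / 116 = -300.65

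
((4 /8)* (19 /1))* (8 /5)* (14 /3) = 1064 /15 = 70.93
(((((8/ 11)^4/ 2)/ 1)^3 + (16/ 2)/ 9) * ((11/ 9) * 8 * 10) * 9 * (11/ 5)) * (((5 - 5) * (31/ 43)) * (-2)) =0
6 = 6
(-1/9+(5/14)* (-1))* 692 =-20414/63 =-324.03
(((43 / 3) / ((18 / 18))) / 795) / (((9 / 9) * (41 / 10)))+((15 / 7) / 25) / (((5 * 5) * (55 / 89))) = 9360469 / 941180625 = 0.01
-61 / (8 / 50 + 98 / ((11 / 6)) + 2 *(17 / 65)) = -218075 / 193542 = -1.13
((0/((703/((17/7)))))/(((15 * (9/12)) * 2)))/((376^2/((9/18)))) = 0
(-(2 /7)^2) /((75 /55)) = -0.06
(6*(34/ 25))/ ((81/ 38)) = 2584/ 675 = 3.83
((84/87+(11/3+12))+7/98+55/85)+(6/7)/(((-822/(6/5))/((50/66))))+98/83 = 47992506479/2589927186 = 18.53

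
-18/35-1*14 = -508/35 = -14.51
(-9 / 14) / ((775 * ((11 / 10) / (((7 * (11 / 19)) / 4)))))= -9 / 11780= -0.00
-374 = -374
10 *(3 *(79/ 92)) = 1185/ 46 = 25.76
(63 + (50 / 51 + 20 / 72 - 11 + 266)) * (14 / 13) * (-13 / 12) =-683851 / 1836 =-372.47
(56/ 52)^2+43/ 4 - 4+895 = 610367/ 676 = 902.91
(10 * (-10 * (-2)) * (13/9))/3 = 2600/27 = 96.30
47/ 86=0.55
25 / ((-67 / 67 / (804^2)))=-16160400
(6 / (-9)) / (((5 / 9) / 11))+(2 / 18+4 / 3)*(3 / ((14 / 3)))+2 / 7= -839 / 70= -11.99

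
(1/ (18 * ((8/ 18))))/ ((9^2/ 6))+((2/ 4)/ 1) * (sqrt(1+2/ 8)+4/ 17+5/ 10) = 173/ 459+sqrt(5)/ 4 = 0.94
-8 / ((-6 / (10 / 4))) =10 / 3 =3.33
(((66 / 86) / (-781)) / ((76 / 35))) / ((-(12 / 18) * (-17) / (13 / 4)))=-4095 / 31555808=-0.00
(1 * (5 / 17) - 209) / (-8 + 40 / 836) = 370766 / 14127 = 26.25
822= 822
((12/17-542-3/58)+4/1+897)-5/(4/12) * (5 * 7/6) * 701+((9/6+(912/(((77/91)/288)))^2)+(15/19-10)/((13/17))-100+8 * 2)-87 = 2839454731968830557/29468582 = 96355322830.56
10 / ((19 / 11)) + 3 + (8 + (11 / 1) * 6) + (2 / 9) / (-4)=28295 / 342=82.73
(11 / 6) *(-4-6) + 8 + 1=-9.33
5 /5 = 1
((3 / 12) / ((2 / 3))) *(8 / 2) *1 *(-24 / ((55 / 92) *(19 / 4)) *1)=-13248 / 1045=-12.68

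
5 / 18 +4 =77 / 18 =4.28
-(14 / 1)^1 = -14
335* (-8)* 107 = -286760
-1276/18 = -70.89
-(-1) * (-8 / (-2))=4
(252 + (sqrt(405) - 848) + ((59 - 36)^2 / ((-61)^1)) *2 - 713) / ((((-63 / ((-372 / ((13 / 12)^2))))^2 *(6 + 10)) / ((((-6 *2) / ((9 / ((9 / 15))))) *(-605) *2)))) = -173407276652544 / 85368829 + 19289622528 *sqrt(5) / 1399489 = -2000451.12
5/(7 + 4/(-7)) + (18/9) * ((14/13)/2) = 217/117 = 1.85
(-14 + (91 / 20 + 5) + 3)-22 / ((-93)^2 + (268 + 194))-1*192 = -35250899 / 182220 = -193.45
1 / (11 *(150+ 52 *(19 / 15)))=15 / 35618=0.00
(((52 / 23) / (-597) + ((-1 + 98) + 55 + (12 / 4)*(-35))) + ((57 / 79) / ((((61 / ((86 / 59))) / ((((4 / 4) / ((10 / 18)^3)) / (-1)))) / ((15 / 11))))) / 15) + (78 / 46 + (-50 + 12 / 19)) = -69935800308812 / 101992304382375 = -0.69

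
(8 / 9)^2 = 0.79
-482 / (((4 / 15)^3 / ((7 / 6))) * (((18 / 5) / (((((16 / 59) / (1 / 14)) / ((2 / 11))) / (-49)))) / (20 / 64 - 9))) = -230305625 / 7552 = -30495.98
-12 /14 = -6 /7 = -0.86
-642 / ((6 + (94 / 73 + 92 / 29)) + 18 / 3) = -679557 / 17423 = -39.00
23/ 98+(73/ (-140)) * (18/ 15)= -479/ 1225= -0.39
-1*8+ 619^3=237176651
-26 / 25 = -1.04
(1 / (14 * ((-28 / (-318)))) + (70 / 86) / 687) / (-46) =-4703879 / 266341656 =-0.02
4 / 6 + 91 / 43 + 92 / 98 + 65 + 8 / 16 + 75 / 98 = 442388 / 6321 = 69.99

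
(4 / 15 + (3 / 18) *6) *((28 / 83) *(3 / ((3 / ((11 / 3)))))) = 5852 / 3735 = 1.57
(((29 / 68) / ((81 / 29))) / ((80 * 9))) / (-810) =-841 / 3212265600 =-0.00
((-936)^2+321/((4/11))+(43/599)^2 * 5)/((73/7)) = 8810504128265/104769892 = 84093.86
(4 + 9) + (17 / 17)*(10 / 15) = 41 / 3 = 13.67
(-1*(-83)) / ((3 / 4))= 332 / 3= 110.67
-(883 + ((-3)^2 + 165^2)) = -28117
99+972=1071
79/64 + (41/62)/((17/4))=46881/33728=1.39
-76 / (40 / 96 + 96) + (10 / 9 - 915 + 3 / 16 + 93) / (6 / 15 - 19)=671463581 / 15494544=43.34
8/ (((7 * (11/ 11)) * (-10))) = -4/ 35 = -0.11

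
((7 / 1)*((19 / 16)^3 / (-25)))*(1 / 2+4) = -432117 / 204800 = -2.11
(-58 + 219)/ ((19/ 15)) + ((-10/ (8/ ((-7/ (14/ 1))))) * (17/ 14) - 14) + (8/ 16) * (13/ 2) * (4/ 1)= 269967/ 2128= 126.86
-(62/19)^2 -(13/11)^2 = -526133/43681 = -12.04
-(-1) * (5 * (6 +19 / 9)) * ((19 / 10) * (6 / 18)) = 1387 / 54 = 25.69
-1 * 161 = -161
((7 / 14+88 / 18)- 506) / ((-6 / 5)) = 45055 / 108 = 417.18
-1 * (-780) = 780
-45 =-45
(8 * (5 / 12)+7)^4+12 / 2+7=924574 / 81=11414.49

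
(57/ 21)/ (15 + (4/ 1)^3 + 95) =19/ 1218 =0.02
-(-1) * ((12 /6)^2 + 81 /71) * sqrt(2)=365 * sqrt(2) /71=7.27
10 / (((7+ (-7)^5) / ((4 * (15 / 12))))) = -1 / 336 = -0.00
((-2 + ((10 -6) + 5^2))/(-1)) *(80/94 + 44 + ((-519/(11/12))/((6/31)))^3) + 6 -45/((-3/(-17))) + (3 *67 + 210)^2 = 42280379008320396/62557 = 675869670993.18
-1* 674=-674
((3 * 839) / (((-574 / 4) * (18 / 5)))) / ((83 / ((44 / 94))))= -92290 / 3358761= -0.03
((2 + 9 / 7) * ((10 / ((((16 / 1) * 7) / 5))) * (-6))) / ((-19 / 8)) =3450 / 931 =3.71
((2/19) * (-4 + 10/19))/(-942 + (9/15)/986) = 19720/50803169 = 0.00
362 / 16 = 22.62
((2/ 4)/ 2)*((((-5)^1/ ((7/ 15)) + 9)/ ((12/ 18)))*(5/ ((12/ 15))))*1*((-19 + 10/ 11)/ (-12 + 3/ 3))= -44775/ 6776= -6.61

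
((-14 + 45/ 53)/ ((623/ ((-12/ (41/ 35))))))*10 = 10200/ 4717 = 2.16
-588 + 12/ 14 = -587.14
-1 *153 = -153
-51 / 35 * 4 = -204 / 35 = -5.83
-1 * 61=-61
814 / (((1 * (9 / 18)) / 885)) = 1440780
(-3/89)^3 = -27/704969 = -0.00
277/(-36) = -277/36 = -7.69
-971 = -971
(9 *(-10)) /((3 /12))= -360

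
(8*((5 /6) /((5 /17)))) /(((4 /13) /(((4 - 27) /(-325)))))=391 /75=5.21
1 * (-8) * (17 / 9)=-136 / 9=-15.11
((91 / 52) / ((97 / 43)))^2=90601 / 150544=0.60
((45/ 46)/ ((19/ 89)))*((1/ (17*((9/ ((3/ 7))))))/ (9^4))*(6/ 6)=445/ 227461122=0.00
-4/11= -0.36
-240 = -240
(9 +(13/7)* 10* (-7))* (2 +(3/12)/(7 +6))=-244.33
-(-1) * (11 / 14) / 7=11 / 98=0.11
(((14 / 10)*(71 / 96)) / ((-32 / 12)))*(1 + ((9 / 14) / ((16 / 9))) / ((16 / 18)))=-178991 / 327680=-0.55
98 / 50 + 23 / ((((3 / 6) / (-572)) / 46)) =-30258751 / 25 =-1210350.04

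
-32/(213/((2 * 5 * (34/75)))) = -2176/3195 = -0.68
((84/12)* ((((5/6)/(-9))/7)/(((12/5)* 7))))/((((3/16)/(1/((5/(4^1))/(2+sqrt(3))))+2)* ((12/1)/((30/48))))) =-9875/82631178-625* sqrt(3)/55087452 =-0.00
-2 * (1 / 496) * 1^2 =-1 / 248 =-0.00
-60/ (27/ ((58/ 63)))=-1160/ 567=-2.05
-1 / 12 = -0.08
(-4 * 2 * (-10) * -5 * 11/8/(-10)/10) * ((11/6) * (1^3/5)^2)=121/300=0.40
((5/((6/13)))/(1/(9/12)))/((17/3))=195/136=1.43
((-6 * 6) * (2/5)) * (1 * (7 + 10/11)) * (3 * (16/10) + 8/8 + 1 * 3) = -25056/25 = -1002.24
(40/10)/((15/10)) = 2.67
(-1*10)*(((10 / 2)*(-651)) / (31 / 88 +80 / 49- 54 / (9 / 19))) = -46785200 / 161003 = -290.59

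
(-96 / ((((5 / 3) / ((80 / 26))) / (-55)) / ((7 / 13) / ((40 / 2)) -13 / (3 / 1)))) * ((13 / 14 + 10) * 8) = -4341655296 / 1183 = -3670038.29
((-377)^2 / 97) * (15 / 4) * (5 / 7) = 10659675 / 2716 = 3924.77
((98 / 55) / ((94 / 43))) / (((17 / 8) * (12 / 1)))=4214 / 131835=0.03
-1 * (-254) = 254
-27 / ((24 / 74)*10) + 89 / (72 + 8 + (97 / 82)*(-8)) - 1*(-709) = 20300011 / 28920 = 701.94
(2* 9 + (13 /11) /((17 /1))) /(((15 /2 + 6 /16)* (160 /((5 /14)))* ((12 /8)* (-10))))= -3379 /9896040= -0.00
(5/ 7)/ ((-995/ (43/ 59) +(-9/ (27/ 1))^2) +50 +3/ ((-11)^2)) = -234135/ 431074217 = -0.00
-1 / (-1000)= 1 / 1000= 0.00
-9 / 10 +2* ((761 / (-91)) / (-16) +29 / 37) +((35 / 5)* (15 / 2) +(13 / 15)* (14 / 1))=26806531 / 404040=66.35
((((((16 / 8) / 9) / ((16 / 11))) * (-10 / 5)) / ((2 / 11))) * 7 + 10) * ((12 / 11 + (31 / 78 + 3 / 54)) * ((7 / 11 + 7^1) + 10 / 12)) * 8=-10851007 / 58806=-184.52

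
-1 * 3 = -3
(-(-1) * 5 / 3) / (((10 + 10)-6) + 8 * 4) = 5 / 138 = 0.04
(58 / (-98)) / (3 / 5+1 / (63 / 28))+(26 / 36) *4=48133 / 20727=2.32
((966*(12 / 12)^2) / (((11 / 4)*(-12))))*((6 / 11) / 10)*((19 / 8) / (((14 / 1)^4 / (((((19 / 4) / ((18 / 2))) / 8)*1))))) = -8303 / 1274972160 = -0.00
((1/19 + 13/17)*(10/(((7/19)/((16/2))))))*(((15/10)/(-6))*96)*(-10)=5068800/119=42594.96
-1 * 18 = -18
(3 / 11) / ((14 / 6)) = 9 / 77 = 0.12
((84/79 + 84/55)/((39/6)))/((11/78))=135072/47795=2.83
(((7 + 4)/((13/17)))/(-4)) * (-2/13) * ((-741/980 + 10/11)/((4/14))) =28033/94640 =0.30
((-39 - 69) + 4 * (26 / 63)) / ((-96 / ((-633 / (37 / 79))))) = -27920575 / 18648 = -1497.24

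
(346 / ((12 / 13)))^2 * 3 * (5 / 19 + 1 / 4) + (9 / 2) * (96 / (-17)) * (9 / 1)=1116636269 / 5168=216067.39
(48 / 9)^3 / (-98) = -2048 / 1323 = -1.55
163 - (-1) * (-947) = -784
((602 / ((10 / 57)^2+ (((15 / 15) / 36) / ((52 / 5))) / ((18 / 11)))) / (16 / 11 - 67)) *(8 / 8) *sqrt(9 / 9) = -11507386176 / 40608265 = -283.38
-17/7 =-2.43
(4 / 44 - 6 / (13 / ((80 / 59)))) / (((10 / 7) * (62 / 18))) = -284319 / 2615470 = -0.11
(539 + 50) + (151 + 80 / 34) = 12620 / 17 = 742.35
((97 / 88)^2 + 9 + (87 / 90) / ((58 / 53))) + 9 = 2334623 / 116160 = 20.10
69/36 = 23/12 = 1.92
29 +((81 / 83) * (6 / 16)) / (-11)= 211573 / 7304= 28.97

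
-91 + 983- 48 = 844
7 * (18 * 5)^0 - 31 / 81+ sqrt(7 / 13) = sqrt(91) / 13+ 536 / 81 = 7.35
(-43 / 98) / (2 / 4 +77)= -0.01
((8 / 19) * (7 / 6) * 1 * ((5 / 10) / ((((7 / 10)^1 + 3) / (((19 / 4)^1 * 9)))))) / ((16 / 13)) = 2.31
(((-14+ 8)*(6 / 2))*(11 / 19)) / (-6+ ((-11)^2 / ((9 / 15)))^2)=-1782 / 6953449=-0.00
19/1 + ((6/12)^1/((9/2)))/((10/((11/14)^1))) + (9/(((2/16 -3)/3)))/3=460153/28980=15.88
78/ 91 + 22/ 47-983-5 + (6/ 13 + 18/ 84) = -8434235/ 8554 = -986.00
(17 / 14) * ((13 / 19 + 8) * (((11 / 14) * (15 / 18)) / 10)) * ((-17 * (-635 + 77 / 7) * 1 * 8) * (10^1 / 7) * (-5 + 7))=1091032800 / 6517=167413.35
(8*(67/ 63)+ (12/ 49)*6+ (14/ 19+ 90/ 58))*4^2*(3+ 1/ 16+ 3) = 289108597/ 242991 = 1189.79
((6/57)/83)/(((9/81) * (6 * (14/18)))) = 27/11039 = 0.00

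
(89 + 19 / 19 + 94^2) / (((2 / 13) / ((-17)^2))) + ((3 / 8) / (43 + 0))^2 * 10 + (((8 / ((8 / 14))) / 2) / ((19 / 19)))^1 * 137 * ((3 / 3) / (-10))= 4960466166609 / 295840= 16767395.10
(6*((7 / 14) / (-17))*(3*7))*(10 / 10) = -63 / 17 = -3.71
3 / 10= 0.30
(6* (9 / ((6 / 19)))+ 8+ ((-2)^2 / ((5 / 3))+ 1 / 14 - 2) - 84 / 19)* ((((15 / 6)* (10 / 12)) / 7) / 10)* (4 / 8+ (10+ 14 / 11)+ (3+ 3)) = 91031447 / 983136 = 92.59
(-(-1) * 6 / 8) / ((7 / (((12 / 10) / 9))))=1 / 70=0.01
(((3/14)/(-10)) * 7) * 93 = -279/20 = -13.95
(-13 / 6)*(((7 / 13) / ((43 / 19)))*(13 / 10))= -1729 / 2580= -0.67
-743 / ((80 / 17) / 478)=-3018809 / 40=-75470.22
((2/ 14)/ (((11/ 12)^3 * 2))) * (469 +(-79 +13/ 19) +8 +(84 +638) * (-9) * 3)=-313468704/ 177023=-1770.78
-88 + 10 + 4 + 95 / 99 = -7231 / 99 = -73.04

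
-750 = -750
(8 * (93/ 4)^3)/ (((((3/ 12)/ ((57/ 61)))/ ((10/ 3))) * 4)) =76413915/ 244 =313171.78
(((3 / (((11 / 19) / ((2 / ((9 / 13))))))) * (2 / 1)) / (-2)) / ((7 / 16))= -7904 / 231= -34.22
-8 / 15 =-0.53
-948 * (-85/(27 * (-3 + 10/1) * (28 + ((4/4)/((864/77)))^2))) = 2227875840/146354719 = 15.22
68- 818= -750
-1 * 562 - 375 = -937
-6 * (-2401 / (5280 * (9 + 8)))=2401 / 14960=0.16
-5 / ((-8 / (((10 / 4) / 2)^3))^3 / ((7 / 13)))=0.04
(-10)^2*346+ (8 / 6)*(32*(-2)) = 103544 / 3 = 34514.67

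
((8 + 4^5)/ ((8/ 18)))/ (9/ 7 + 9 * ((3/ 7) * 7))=903/ 11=82.09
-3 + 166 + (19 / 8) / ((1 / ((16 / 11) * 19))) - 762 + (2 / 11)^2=-64533 / 121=-533.33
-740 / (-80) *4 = 37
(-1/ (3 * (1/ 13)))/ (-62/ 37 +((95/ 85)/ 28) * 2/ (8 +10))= 686868/ 264905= 2.59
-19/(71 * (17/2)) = -38/1207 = -0.03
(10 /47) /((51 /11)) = 110 /2397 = 0.05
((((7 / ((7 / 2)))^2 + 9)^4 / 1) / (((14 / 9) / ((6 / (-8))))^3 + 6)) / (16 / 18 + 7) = -5059495467 / 4083778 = -1238.93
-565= -565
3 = 3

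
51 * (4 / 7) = 204 / 7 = 29.14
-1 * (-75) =75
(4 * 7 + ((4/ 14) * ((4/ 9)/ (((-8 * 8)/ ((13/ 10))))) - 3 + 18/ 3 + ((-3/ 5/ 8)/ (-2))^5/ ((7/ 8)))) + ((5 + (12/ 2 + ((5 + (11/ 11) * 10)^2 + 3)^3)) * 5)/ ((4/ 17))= 928466822236891741/ 3686400000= 251862744.75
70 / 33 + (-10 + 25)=565 / 33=17.12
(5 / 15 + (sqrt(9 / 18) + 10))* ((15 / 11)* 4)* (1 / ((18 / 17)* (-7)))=-5270 / 693 - 85* sqrt(2) / 231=-8.12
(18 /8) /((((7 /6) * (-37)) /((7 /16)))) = -27 /1184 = -0.02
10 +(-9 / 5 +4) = 61 / 5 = 12.20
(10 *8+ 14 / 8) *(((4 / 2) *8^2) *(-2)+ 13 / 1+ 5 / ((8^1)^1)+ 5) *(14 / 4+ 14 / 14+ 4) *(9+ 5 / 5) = -52782705 / 32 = -1649459.53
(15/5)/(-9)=-1/3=-0.33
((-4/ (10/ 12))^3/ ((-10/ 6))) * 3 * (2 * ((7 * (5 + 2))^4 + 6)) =1434468455424/ 625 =2295149528.68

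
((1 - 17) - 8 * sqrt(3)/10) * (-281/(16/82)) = 11521 * sqrt(3)/10 +23042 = 25037.50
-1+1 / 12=-11 / 12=-0.92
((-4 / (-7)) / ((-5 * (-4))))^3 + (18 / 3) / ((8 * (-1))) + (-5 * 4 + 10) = -1843621 / 171500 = -10.75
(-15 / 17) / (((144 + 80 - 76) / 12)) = -0.07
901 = 901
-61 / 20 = -3.05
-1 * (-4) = 4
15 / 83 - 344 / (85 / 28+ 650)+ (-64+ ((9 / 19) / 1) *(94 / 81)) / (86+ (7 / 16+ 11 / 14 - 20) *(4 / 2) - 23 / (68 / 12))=-6490364032469 / 3655498198095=-1.78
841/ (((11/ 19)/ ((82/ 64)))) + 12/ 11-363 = 47977/ 32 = 1499.28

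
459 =459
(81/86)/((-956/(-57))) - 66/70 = -2551533/2877560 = -0.89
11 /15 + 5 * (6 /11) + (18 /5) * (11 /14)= 7264 /1155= 6.29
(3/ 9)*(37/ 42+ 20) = 877/ 126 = 6.96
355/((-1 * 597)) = -355/597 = -0.59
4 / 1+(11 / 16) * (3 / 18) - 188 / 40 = -281 / 480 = -0.59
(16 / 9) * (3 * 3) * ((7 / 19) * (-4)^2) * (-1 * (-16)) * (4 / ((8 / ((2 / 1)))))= 28672 / 19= 1509.05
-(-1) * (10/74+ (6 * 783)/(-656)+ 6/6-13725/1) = -166639737/12136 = -13731.03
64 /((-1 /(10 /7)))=-640 /7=-91.43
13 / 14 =0.93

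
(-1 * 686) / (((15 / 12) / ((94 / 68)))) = -64484 / 85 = -758.64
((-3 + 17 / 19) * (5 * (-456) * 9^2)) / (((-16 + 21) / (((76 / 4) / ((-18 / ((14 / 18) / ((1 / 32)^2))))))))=-65372160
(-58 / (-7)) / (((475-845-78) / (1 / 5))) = -29 / 7840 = -0.00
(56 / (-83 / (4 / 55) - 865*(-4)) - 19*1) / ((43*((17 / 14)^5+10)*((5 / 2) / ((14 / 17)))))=-22272367488 / 1936607882875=-0.01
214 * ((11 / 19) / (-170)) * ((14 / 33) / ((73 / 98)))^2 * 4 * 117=-10473584576 / 94669685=-110.63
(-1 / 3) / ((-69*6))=1 / 1242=0.00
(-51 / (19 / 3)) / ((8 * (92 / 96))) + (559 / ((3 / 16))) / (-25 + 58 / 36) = -23644407 / 183977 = -128.52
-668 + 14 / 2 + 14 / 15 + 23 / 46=-19787 / 30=-659.57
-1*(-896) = 896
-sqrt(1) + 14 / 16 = -0.12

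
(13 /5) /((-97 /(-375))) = 975 /97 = 10.05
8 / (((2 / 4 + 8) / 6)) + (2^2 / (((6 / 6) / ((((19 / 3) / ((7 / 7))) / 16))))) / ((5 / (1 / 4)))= 23363 / 4080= 5.73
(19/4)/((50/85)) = 323/40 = 8.08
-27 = -27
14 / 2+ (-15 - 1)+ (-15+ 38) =14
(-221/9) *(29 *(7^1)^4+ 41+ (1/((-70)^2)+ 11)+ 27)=-75486793421/44100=-1711718.67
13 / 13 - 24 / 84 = 5 / 7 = 0.71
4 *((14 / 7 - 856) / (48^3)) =-0.03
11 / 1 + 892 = 903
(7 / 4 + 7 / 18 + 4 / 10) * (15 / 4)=457 / 48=9.52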